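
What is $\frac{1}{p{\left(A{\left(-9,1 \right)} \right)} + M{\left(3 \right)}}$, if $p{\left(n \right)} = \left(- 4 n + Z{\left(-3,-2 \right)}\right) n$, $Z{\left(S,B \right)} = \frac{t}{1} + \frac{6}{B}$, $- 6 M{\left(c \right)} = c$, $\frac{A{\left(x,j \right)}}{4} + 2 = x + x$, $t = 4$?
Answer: $- \frac{2}{51361} \approx -3.894 \cdot 10^{-5}$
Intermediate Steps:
$A{\left(x,j \right)} = -8 + 8 x$ ($A{\left(x,j \right)} = -8 + 4 \left(x + x\right) = -8 + 4 \cdot 2 x = -8 + 8 x$)
$M{\left(c \right)} = - \frac{c}{6}$
$Z{\left(S,B \right)} = 4 + \frac{6}{B}$ ($Z{\left(S,B \right)} = \frac{4}{1} + \frac{6}{B} = 4 \cdot 1 + \frac{6}{B} = 4 + \frac{6}{B}$)
$p{\left(n \right)} = n \left(1 - 4 n\right)$ ($p{\left(n \right)} = \left(- 4 n + \left(4 + \frac{6}{-2}\right)\right) n = \left(- 4 n + \left(4 + 6 \left(- \frac{1}{2}\right)\right)\right) n = \left(- 4 n + \left(4 - 3\right)\right) n = \left(- 4 n + 1\right) n = \left(1 - 4 n\right) n = n \left(1 - 4 n\right)$)
$\frac{1}{p{\left(A{\left(-9,1 \right)} \right)} + M{\left(3 \right)}} = \frac{1}{\left(-8 + 8 \left(-9\right)\right) \left(1 - 4 \left(-8 + 8 \left(-9\right)\right)\right) - \frac{1}{2}} = \frac{1}{\left(-8 - 72\right) \left(1 - 4 \left(-8 - 72\right)\right) - \frac{1}{2}} = \frac{1}{- 80 \left(1 - -320\right) - \frac{1}{2}} = \frac{1}{- 80 \left(1 + 320\right) - \frac{1}{2}} = \frac{1}{\left(-80\right) 321 - \frac{1}{2}} = \frac{1}{-25680 - \frac{1}{2}} = \frac{1}{- \frac{51361}{2}} = - \frac{2}{51361}$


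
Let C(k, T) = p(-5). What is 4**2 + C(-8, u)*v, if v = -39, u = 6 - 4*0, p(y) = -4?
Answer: 172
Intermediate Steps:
u = 6 (u = 6 + 0 = 6)
C(k, T) = -4
4**2 + C(-8, u)*v = 4**2 - 4*(-39) = 16 + 156 = 172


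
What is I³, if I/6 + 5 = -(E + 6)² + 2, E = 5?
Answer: -411830784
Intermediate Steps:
I = -744 (I = -30 + 6*(-(5 + 6)² + 2) = -30 + 6*(-1*11² + 2) = -30 + 6*(-1*121 + 2) = -30 + 6*(-121 + 2) = -30 + 6*(-119) = -30 - 714 = -744)
I³ = (-744)³ = -411830784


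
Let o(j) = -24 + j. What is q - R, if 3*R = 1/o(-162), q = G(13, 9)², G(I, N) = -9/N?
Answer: 559/558 ≈ 1.0018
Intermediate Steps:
q = 1 (q = (-9/9)² = (-9*⅑)² = (-1)² = 1)
R = -1/558 (R = 1/(3*(-24 - 162)) = (⅓)/(-186) = (⅓)*(-1/186) = -1/558 ≈ -0.0017921)
q - R = 1 - 1*(-1/558) = 1 + 1/558 = 559/558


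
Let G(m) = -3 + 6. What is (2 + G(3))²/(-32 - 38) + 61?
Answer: 849/14 ≈ 60.643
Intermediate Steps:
G(m) = 3
(2 + G(3))²/(-32 - 38) + 61 = (2 + 3)²/(-32 - 38) + 61 = 5²/(-70) + 61 = -1/70*25 + 61 = -5/14 + 61 = 849/14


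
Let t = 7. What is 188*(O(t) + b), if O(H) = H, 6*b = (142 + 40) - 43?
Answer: 17014/3 ≈ 5671.3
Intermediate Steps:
b = 139/6 (b = ((142 + 40) - 43)/6 = (182 - 43)/6 = (⅙)*139 = 139/6 ≈ 23.167)
188*(O(t) + b) = 188*(7 + 139/6) = 188*(181/6) = 17014/3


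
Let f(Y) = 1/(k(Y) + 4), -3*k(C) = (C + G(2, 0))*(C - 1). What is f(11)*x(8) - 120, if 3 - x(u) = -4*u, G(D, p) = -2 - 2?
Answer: -7065/58 ≈ -121.81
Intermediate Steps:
G(D, p) = -4
k(C) = -(-1 + C)*(-4 + C)/3 (k(C) = -(C - 4)*(C - 1)/3 = -(-4 + C)*(-1 + C)/3 = -(-1 + C)*(-4 + C)/3)
f(Y) = 1/(8/3 - Y²/3 + 5*Y/3) (f(Y) = 1/((-4/3 - Y²/3 + 5*Y/3) + 4) = 1/(8/3 - Y²/3 + 5*Y/3))
x(u) = 3 + 4*u (x(u) = 3 - (-4)*u = 3 + 4*u)
f(11)*x(8) - 120 = (3/(8 - 1*11² + 5*11))*(3 + 4*8) - 120 = (3/(8 - 1*121 + 55))*(3 + 32) - 120 = (3/(8 - 121 + 55))*35 - 120 = (3/(-58))*35 - 120 = (3*(-1/58))*35 - 120 = -3/58*35 - 120 = -105/58 - 120 = -7065/58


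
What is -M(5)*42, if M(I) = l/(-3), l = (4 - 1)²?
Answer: 126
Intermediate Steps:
l = 9 (l = 3² = 9)
M(I) = -3 (M(I) = 9/(-3) = 9*(-⅓) = -3)
-M(5)*42 = -(-3)*42 = -1*(-126) = 126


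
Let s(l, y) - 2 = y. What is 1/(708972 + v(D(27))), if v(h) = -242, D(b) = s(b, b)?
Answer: 1/708730 ≈ 1.4110e-6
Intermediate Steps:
s(l, y) = 2 + y
D(b) = 2 + b
1/(708972 + v(D(27))) = 1/(708972 - 242) = 1/708730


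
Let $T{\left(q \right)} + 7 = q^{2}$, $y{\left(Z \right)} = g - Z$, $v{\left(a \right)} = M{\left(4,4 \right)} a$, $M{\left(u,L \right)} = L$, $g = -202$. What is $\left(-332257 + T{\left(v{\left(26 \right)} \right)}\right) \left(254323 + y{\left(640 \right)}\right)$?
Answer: $-81480960488$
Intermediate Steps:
$v{\left(a \right)} = 4 a$
$y{\left(Z \right)} = -202 - Z$
$T{\left(q \right)} = -7 + q^{2}$
$\left(-332257 + T{\left(v{\left(26 \right)} \right)}\right) \left(254323 + y{\left(640 \right)}\right) = \left(-332257 - \left(7 - \left(4 \cdot 26\right)^{2}\right)\right) \left(254323 - 842\right) = \left(-332257 - \left(7 - 104^{2}\right)\right) \left(254323 - 842\right) = \left(-332257 + \left(-7 + 10816\right)\right) \left(254323 - 842\right) = \left(-332257 + 10809\right) 253481 = \left(-321448\right) 253481 = -81480960488$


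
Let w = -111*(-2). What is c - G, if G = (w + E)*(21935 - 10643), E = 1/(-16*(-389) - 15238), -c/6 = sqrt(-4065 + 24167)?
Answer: -11298250122/4507 - 138*sqrt(38) ≈ -2.5077e+6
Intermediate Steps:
w = 222
c = -138*sqrt(38) (c = -6*sqrt(-4065 + 24167) = -138*sqrt(38) ≈ -850.69)
E = -1/9014 (E = 1/(6224 - 15238) = 1/(-9014) = -1/9014 ≈ -0.00011094)
G = 11298250122/4507 (G = (222 - 1/9014)*(21935 - 10643) = (2001107/9014)*11292 = 11298250122/4507 ≈ 2.5068e+6)
c - G = -138*sqrt(38) - 1*11298250122/4507 = -138*sqrt(38) - 11298250122/4507 = -11298250122/4507 - 138*sqrt(38)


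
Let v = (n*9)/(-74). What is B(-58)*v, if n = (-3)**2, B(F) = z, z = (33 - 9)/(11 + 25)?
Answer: -27/37 ≈ -0.72973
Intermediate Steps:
z = 2/3 (z = 24/36 = 24*(1/36) = 2/3 ≈ 0.66667)
B(F) = 2/3
n = 9
v = -81/74 (v = (9*9)/(-74) = 81*(-1/74) = -81/74 ≈ -1.0946)
B(-58)*v = (2/3)*(-81/74) = -27/37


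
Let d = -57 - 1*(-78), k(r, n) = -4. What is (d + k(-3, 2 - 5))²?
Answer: 289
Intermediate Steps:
d = 21 (d = -57 + 78 = 21)
(d + k(-3, 2 - 5))² = (21 - 4)² = 17² = 289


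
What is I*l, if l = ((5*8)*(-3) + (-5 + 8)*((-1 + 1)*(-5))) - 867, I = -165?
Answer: 162855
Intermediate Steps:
l = -987 (l = (40*(-3) + 3*(0*(-5))) - 867 = (-120 + 3*0) - 867 = (-120 + 0) - 867 = -120 - 867 = -987)
I*l = -165*(-987) = 162855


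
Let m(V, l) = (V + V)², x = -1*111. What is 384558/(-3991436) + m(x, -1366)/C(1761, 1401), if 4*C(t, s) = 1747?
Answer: 393091952235/3486519346 ≈ 112.75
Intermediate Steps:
x = -111
C(t, s) = 1747/4 (C(t, s) = (¼)*1747 = 1747/4)
m(V, l) = 4*V² (m(V, l) = (2*V)² = 4*V²)
384558/(-3991436) + m(x, -1366)/C(1761, 1401) = 384558/(-3991436) + (4*(-111)²)/(1747/4) = 384558*(-1/3991436) + (4*12321)*(4/1747) = -192279/1995718 + 49284*(4/1747) = -192279/1995718 + 197136/1747 = 393091952235/3486519346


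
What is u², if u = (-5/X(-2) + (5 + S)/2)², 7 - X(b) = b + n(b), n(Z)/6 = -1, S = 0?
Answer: 28561/1296 ≈ 22.038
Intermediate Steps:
n(Z) = -6 (n(Z) = 6*(-1) = -6)
X(b) = 13 - b (X(b) = 7 - (b - 6) = 7 - (-6 + b) = 7 + (6 - b) = 13 - b)
u = 169/36 (u = (-5/(13 - 1*(-2)) + (5 + 0)/2)² = (-5/(13 + 2) + 5*(½))² = (-5/15 + 5/2)² = (-5*1/15 + 5/2)² = (-⅓ + 5/2)² = (13/6)² = 169/36 ≈ 4.6944)
u² = (169/36)² = 28561/1296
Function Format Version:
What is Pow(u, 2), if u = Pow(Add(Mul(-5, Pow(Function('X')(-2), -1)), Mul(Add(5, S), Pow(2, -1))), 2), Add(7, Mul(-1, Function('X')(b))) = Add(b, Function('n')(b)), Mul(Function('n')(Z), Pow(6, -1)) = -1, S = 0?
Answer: Rational(28561, 1296) ≈ 22.038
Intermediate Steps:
Function('n')(Z) = -6 (Function('n')(Z) = Mul(6, -1) = -6)
Function('X')(b) = Add(13, Mul(-1, b)) (Function('X')(b) = Add(7, Mul(-1, Add(b, -6))) = Add(7, Mul(-1, Add(-6, b))) = Add(7, Add(6, Mul(-1, b))) = Add(13, Mul(-1, b)))
u = Rational(169, 36) (u = Pow(Add(Mul(-5, Pow(Add(13, Mul(-1, -2)), -1)), Mul(Add(5, 0), Pow(2, -1))), 2) = Pow(Add(Mul(-5, Pow(Add(13, 2), -1)), Mul(5, Rational(1, 2))), 2) = Pow(Add(Mul(-5, Pow(15, -1)), Rational(5, 2)), 2) = Pow(Add(Mul(-5, Rational(1, 15)), Rational(5, 2)), 2) = Pow(Add(Rational(-1, 3), Rational(5, 2)), 2) = Pow(Rational(13, 6), 2) = Rational(169, 36) ≈ 4.6944)
Pow(u, 2) = Pow(Rational(169, 36), 2) = Rational(28561, 1296)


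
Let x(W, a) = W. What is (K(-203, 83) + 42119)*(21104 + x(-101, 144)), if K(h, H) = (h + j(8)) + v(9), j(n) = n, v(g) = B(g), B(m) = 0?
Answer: 880529772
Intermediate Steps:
v(g) = 0
K(h, H) = 8 + h (K(h, H) = (h + 8) + 0 = (8 + h) + 0 = 8 + h)
(K(-203, 83) + 42119)*(21104 + x(-101, 144)) = ((8 - 203) + 42119)*(21104 - 101) = (-195 + 42119)*21003 = 41924*21003 = 880529772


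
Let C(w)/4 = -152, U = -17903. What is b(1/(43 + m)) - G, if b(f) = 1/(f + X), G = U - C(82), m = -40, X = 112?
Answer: 5828418/337 ≈ 17295.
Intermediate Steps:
C(w) = -608 (C(w) = 4*(-152) = -608)
G = -17295 (G = -17903 - 1*(-608) = -17903 + 608 = -17295)
b(f) = 1/(112 + f) (b(f) = 1/(f + 112) = 1/(112 + f))
b(1/(43 + m)) - G = 1/(112 + 1/(43 - 40)) - 1*(-17295) = 1/(112 + 1/3) + 17295 = 1/(337/3) + 17295 = 3/337 + 17295 = 5828418/337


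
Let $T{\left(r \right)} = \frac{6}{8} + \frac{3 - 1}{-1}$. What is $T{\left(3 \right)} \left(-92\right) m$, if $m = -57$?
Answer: $-6555$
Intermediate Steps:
$T{\left(r \right)} = - \frac{5}{4}$ ($T{\left(r \right)} = 6 \cdot \frac{1}{8} + 2 \left(-1\right) = \frac{3}{4} - 2 = - \frac{5}{4}$)
$T{\left(3 \right)} \left(-92\right) m = \left(- \frac{5}{4}\right) \left(-92\right) \left(-57\right) = 115 \left(-57\right) = -6555$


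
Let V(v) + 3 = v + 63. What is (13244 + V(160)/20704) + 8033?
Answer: 110129807/5176 ≈ 21277.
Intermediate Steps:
V(v) = 60 + v (V(v) = -3 + (v + 63) = -3 + (63 + v) = 60 + v)
(13244 + V(160)/20704) + 8033 = (13244 + (60 + 160)/20704) + 8033 = (13244 + 220*(1/20704)) + 8033 = (13244 + 55/5176) + 8033 = 68550999/5176 + 8033 = 110129807/5176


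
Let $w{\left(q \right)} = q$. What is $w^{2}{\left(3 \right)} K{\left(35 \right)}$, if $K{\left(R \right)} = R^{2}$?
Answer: $11025$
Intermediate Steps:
$w^{2}{\left(3 \right)} K{\left(35 \right)} = 3^{2} \cdot 35^{2} = 9 \cdot 1225 = 11025$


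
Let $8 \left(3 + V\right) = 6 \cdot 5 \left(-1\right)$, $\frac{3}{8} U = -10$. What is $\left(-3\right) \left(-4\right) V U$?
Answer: $2160$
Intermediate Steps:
$U = - \frac{80}{3}$ ($U = \frac{8}{3} \left(-10\right) = - \frac{80}{3} \approx -26.667$)
$V = - \frac{27}{4}$ ($V = -3 + \frac{6 \cdot 5 \left(-1\right)}{8} = -3 + \frac{30 \left(-1\right)}{8} = -3 + \frac{1}{8} \left(-30\right) = -3 - \frac{15}{4} = - \frac{27}{4} \approx -6.75$)
$\left(-3\right) \left(-4\right) V U = \left(-3\right) \left(-4\right) \left(- \frac{27}{4}\right) \left(- \frac{80}{3}\right) = 12 \left(- \frac{27}{4}\right) \left(- \frac{80}{3}\right) = \left(-81\right) \left(- \frac{80}{3}\right) = 2160$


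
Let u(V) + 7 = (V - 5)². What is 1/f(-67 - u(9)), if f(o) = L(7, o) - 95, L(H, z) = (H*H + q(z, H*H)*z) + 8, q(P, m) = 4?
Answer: -1/342 ≈ -0.0029240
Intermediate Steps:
u(V) = -7 + (-5 + V)² (u(V) = -7 + (V - 5)² = -7 + (-5 + V)²)
L(H, z) = 8 + H² + 4*z (L(H, z) = (H*H + 4*z) + 8 = (H² + 4*z) + 8 = 8 + H² + 4*z)
f(o) = -38 + 4*o (f(o) = (8 + 7² + 4*o) - 95 = (8 + 49 + 4*o) - 95 = (57 + 4*o) - 95 = -38 + 4*o)
1/f(-67 - u(9)) = 1/(-38 + 4*(-67 - (-7 + (-5 + 9)²))) = 1/(-38 + 4*(-67 - (-7 + 4²))) = 1/(-38 + 4*(-67 - (-7 + 16))) = 1/(-38 + 4*(-67 - 1*9)) = 1/(-38 + 4*(-67 - 9)) = 1/(-38 + 4*(-76)) = 1/(-38 - 304) = 1/(-342) = -1/342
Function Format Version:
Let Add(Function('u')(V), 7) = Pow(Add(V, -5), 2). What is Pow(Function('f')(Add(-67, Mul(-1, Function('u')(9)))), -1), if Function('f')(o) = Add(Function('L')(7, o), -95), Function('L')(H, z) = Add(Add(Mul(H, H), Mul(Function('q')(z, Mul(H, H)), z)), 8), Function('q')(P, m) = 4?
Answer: Rational(-1, 342) ≈ -0.0029240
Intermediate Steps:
Function('u')(V) = Add(-7, Pow(Add(-5, V), 2)) (Function('u')(V) = Add(-7, Pow(Add(V, -5), 2)) = Add(-7, Pow(Add(-5, V), 2)))
Function('L')(H, z) = Add(8, Pow(H, 2), Mul(4, z)) (Function('L')(H, z) = Add(Add(Mul(H, H), Mul(4, z)), 8) = Add(Add(Pow(H, 2), Mul(4, z)), 8) = Add(8, Pow(H, 2), Mul(4, z)))
Function('f')(o) = Add(-38, Mul(4, o)) (Function('f')(o) = Add(Add(8, Pow(7, 2), Mul(4, o)), -95) = Add(Add(8, 49, Mul(4, o)), -95) = Add(Add(57, Mul(4, o)), -95) = Add(-38, Mul(4, o)))
Pow(Function('f')(Add(-67, Mul(-1, Function('u')(9)))), -1) = Pow(Add(-38, Mul(4, Add(-67, Mul(-1, Add(-7, Pow(Add(-5, 9), 2)))))), -1) = Pow(Add(-38, Mul(4, Add(-67, Mul(-1, Add(-7, Pow(4, 2)))))), -1) = Pow(Add(-38, Mul(4, Add(-67, Mul(-1, Add(-7, 16))))), -1) = Pow(Add(-38, Mul(4, Add(-67, Mul(-1, 9)))), -1) = Pow(Add(-38, Mul(4, Add(-67, -9))), -1) = Pow(Add(-38, Mul(4, -76)), -1) = Pow(Add(-38, -304), -1) = Pow(-342, -1) = Rational(-1, 342)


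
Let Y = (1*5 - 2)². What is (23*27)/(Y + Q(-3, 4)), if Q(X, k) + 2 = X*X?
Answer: 621/16 ≈ 38.813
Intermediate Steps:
Q(X, k) = -2 + X² (Q(X, k) = -2 + X*X = -2 + X²)
Y = 9 (Y = (5 - 2)² = 3² = 9)
(23*27)/(Y + Q(-3, 4)) = (23*27)/(9 + (-2 + (-3)²)) = 621/(9 + (-2 + 9)) = 621/(9 + 7) = 621/16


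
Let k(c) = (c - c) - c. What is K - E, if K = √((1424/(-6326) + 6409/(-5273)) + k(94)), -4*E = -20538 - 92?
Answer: -10315/2 + I*√26548917250091551/16678499 ≈ -5157.5 + 9.7694*I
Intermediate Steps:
k(c) = -c (k(c) = 0 - c = -c)
E = 10315/2 (E = -(-20538 - 92)/4 = -¼*(-20630) = 10315/2 ≈ 5157.5)
K = I*√26548917250091551/16678499 (K = √((1424/(-6326) + 6409/(-5273)) - 1*94) = √((1424*(-1/6326) + 6409*(-1/5273)) - 94) = √((-712/3163 - 6409/5273) - 94) = √(-24026043/16678499 - 94) = √(-1591804949/16678499) = I*√26548917250091551/16678499 ≈ 9.7694*I)
K - E = I*√26548917250091551/16678499 - 1*10315/2 = I*√26548917250091551/16678499 - 10315/2 = -10315/2 + I*√26548917250091551/16678499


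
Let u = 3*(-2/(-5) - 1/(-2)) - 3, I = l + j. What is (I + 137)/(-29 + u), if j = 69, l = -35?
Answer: -1710/293 ≈ -5.8362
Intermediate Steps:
I = 34 (I = -35 + 69 = 34)
u = -3/10 (u = 3*(-2*(-1/5) - 1*(-1/2)) - 3 = 3*(2/5 + 1/2) - 3 = 3*(9/10) - 3 = 27/10 - 3 = -3/10 ≈ -0.30000)
(I + 137)/(-29 + u) = (34 + 137)/(-29 - 3/10) = 171/(-293/10) = 171*(-10/293) = -1710/293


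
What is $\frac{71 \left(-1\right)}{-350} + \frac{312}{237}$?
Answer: $\frac{42009}{27650} \approx 1.5193$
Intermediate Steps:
$\frac{71 \left(-1\right)}{-350} + \frac{312}{237} = \left(-71\right) \left(- \frac{1}{350}\right) + 312 \cdot \frac{1}{237} = \frac{71}{350} + \frac{104}{79} = \frac{42009}{27650}$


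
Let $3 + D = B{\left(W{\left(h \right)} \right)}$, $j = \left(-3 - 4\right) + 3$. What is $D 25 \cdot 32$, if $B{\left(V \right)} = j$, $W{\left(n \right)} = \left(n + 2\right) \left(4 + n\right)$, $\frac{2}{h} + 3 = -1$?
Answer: $-5600$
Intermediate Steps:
$h = - \frac{1}{2}$ ($h = \frac{2}{-3 - 1} = \frac{2}{-4} = 2 \left(- \frac{1}{4}\right) = - \frac{1}{2} \approx -0.5$)
$W{\left(n \right)} = \left(2 + n\right) \left(4 + n\right)$
$j = -4$ ($j = -7 + 3 = -4$)
$B{\left(V \right)} = -4$
$D = -7$ ($D = -3 - 4 = -7$)
$D 25 \cdot 32 = \left(-7\right) 25 \cdot 32 = \left(-175\right) 32 = -5600$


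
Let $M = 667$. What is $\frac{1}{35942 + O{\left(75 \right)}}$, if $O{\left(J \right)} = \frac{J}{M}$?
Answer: $\frac{667}{23973389} \approx 2.7823 \cdot 10^{-5}$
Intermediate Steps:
$O{\left(J \right)} = \frac{J}{667}$
$\frac{1}{35942 + O{\left(75 \right)}} = \frac{1}{35942 + \frac{1}{667} \cdot 75} = \frac{1}{35942 + \frac{75}{667}} = \frac{1}{\frac{23973389}{667}} = \frac{667}{23973389}$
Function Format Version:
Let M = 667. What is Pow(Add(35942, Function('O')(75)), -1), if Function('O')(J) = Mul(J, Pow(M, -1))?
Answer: Rational(667, 23973389) ≈ 2.7823e-5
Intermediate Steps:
Function('O')(J) = Mul(Rational(1, 667), J) (Function('O')(J) = Mul(J, Pow(667, -1)) = Mul(J, Rational(1, 667)) = Mul(Rational(1, 667), J))
Pow(Add(35942, Function('O')(75)), -1) = Pow(Add(35942, Mul(Rational(1, 667), 75)), -1) = Pow(Add(35942, Rational(75, 667)), -1) = Pow(Rational(23973389, 667), -1) = Rational(667, 23973389)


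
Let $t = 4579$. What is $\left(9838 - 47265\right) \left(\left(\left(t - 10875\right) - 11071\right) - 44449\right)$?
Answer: $2313587432$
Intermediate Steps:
$\left(9838 - 47265\right) \left(\left(\left(t - 10875\right) - 11071\right) - 44449\right) = \left(9838 - 47265\right) \left(\left(\left(4579 - 10875\right) - 11071\right) - 44449\right) = - 37427 \left(\left(-6296 - 11071\right) - 44449\right) = - 37427 \left(-17367 - 44449\right) = \left(-37427\right) \left(-61816\right) = 2313587432$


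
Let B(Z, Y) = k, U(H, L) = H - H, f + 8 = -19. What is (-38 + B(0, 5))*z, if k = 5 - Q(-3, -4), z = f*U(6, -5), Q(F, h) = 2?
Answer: 0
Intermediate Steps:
f = -27 (f = -8 - 19 = -27)
U(H, L) = 0
z = 0 (z = -27*0 = 0)
k = 3 (k = 5 - 1*2 = 5 - 2 = 3)
B(Z, Y) = 3
(-38 + B(0, 5))*z = (-38 + 3)*0 = -35*0 = 0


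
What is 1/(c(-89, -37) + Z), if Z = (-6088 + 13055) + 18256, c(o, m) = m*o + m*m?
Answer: 1/29885 ≈ 3.3462e-5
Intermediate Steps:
c(o, m) = m² + m*o (c(o, m) = m*o + m² = m² + m*o)
Z = 25223 (Z = 6967 + 18256 = 25223)
1/(c(-89, -37) + Z) = 1/(-37*(-37 - 89) + 25223) = 1/(-37*(-126) + 25223) = 1/(4662 + 25223) = 1/29885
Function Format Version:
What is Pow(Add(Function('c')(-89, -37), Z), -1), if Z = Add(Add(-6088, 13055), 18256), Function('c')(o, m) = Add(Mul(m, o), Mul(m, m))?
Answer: Rational(1, 29885) ≈ 3.3462e-5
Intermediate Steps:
Function('c')(o, m) = Add(Pow(m, 2), Mul(m, o)) (Function('c')(o, m) = Add(Mul(m, o), Pow(m, 2)) = Add(Pow(m, 2), Mul(m, o)))
Z = 25223 (Z = Add(6967, 18256) = 25223)
Pow(Add(Function('c')(-89, -37), Z), -1) = Pow(Add(Mul(-37, Add(-37, -89)), 25223), -1) = Pow(Add(Mul(-37, -126), 25223), -1) = Pow(Add(4662, 25223), -1) = Pow(29885, -1) = Rational(1, 29885)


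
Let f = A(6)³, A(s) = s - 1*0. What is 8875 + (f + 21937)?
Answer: 31028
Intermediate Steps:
A(s) = s (A(s) = s + 0 = s)
f = 216 (f = 6³ = 216)
8875 + (f + 21937) = 8875 + (216 + 21937) = 8875 + 22153 = 31028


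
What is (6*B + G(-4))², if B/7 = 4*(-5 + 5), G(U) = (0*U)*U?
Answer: 0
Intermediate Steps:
G(U) = 0 (G(U) = 0*U = 0)
B = 0 (B = 7*(4*(-5 + 5)) = 7*(4*0) = 7*0 = 0)
(6*B + G(-4))² = (6*0 + 0)² = (0 + 0)² = 0² = 0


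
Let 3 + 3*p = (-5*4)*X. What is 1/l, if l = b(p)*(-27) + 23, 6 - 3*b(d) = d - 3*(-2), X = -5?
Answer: 1/314 ≈ 0.0031847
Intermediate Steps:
p = 97/3 (p = -1 + (-5*4*(-5))/3 = -1 + (-20*(-5))/3 = -1 + (⅓)*100 = -1 + 100/3 = 97/3 ≈ 32.333)
b(d) = -d/3 (b(d) = 2 - (d - 3*(-2))/3 = 2 - (d + 6)/3 = 2 - (6 + d)/3 = 2 + (-2 - d/3) = -d/3)
l = 314 (l = -⅓*97/3*(-27) + 23 = -97/9*(-27) + 23 = 291 + 23 = 314)
1/l = 1/314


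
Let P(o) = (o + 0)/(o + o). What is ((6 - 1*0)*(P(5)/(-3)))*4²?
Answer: -16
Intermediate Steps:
P(o) = ½ (P(o) = o/((2*o)) = o*(1/(2*o)) = ½)
((6 - 1*0)*(P(5)/(-3)))*4² = ((6 - 1*0)*((½)/(-3)))*4² = ((6 + 0)*((½)*(-⅓)))*16 = (6*(-⅙))*16 = -1*16 = -16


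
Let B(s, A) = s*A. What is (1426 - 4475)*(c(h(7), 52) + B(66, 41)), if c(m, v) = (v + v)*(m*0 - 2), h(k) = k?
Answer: -7616402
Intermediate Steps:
B(s, A) = A*s
c(m, v) = -4*v (c(m, v) = (2*v)*(0 - 2) = (2*v)*(-2) = -4*v)
(1426 - 4475)*(c(h(7), 52) + B(66, 41)) = (1426 - 4475)*(-4*52 + 41*66) = -3049*(-208 + 2706) = -3049*2498 = -7616402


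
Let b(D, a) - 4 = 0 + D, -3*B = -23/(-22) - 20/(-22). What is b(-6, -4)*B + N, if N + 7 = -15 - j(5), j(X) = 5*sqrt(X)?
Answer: -683/33 - 5*sqrt(5) ≈ -31.877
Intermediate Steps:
B = -43/66 (B = -(-23/(-22) - 20/(-22))/3 = -(-23*(-1/22) - 20*(-1/22))/3 = -(23/22 + 10/11)/3 = -1/3*43/22 = -43/66 ≈ -0.65152)
b(D, a) = 4 + D (b(D, a) = 4 + (0 + D) = 4 + D)
N = -22 - 5*sqrt(5) (N = -7 + (-15 - 5*sqrt(5)) = -22 - 5*sqrt(5) ≈ -33.180)
b(-6, -4)*B + N = (4 - 6)*(-43/66) + (-22 - 5*sqrt(5)) = -2*(-43/66) + (-22 - 5*sqrt(5)) = 43/33 + (-22 - 5*sqrt(5)) = -683/33 - 5*sqrt(5)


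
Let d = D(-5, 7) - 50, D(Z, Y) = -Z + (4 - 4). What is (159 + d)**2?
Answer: 12996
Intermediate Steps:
D(Z, Y) = -Z (D(Z, Y) = -Z + 0 = -Z)
d = -45 (d = -1*(-5) - 50 = 5 - 50 = -45)
(159 + d)**2 = (159 - 45)**2 = 114**2 = 12996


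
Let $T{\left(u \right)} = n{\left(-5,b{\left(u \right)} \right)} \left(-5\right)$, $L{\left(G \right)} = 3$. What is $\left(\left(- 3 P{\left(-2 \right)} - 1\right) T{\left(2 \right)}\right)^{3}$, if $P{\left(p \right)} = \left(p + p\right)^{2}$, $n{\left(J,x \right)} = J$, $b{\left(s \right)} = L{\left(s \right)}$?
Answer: $-1838265625$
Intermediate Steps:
$b{\left(s \right)} = 3$
$P{\left(p \right)} = 4 p^{2}$ ($P{\left(p \right)} = \left(2 p\right)^{2} = 4 p^{2}$)
$T{\left(u \right)} = 25$ ($T{\left(u \right)} = \left(-5\right) \left(-5\right) = 25$)
$\left(\left(- 3 P{\left(-2 \right)} - 1\right) T{\left(2 \right)}\right)^{3} = \left(\left(- 3 \cdot 4 \left(-2\right)^{2} - 1\right) 25\right)^{3} = \left(\left(- 3 \cdot 4 \cdot 4 - 1\right) 25\right)^{3} = \left(\left(\left(-3\right) 16 - 1\right) 25\right)^{3} = \left(\left(-48 - 1\right) 25\right)^{3} = \left(\left(-49\right) 25\right)^{3} = \left(-1225\right)^{3} = -1838265625$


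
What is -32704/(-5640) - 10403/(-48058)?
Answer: 203795219/33880890 ≈ 6.0150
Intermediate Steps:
-32704/(-5640) - 10403/(-48058) = -32704*(-1/5640) - 10403*(-1/48058) = 4088/705 + 10403/48058 = 203795219/33880890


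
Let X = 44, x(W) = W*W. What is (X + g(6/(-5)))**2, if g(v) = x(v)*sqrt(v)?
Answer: 6042224/3125 + 3168*I*sqrt(30)/125 ≈ 1933.5 + 138.81*I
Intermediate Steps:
x(W) = W**2
g(v) = v**(5/2) (g(v) = v**2*sqrt(v) = v**(5/2))
(X + g(6/(-5)))**2 = (44 + (6/(-5))**(5/2))**2 = (44 + (6*(-1/5))**(5/2))**2 = (44 + (-6/5)**(5/2))**2 = (44 + 36*I*sqrt(30)/125)**2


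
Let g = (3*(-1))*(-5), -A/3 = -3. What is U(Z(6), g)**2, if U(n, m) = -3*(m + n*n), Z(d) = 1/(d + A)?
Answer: 11397376/5625 ≈ 2026.2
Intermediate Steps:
A = 9 (A = -3*(-3) = 9)
Z(d) = 1/(9 + d) (Z(d) = 1/(d + 9) = 1/(9 + d))
g = 15 (g = -3*(-5) = 15)
U(n, m) = -3*m - 3*n**2 (U(n, m) = -3*(m + n**2) = -3*m - 3*n**2)
U(Z(6), g)**2 = (-3*15 - 3/(9 + 6)**2)**2 = (-45 - 3*(1/15)**2)**2 = (-45 - 3*1/225)**2 = (-45 - 1/75)**2 = (-3376/75)**2 = 11397376/5625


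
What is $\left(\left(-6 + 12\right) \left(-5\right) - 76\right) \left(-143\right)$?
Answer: $15158$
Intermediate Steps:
$\left(\left(-6 + 12\right) \left(-5\right) - 76\right) \left(-143\right) = \left(6 \left(-5\right) - 76\right) \left(-143\right) = \left(-30 - 76\right) \left(-143\right) = \left(-106\right) \left(-143\right) = 15158$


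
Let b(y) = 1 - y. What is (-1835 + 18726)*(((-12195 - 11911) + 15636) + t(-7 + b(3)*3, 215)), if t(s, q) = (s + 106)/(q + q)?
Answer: -61517140237/430 ≈ -1.4306e+8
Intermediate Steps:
t(s, q) = (106 + s)/(2*q) (t(s, q) = (106 + s)/((2*q)) = (106 + s)*(1/(2*q)) = (106 + s)/(2*q))
(-1835 + 18726)*(((-12195 - 11911) + 15636) + t(-7 + b(3)*3, 215)) = (-1835 + 18726)*(((-12195 - 11911) + 15636) + (1/2)*(106 + (-7 + (1 - 1*3)*3))/215) = 16891*((-24106 + 15636) + (1/2)*(1/215)*(106 + (-7 + (1 - 3)*3))) = 16891*(-8470 + (1/2)*(1/215)*(106 + (-7 - 2*3))) = 16891*(-8470 + (1/2)*(1/215)*(106 + (-7 - 6))) = 16891*(-8470 + (1/2)*(1/215)*(106 - 13)) = 16891*(-8470 + (1/2)*(1/215)*93) = 16891*(-8470 + 93/430) = 16891*(-3642007/430) = -61517140237/430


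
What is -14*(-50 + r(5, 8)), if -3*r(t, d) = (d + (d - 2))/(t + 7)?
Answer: 6349/9 ≈ 705.44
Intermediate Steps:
r(t, d) = -(-2 + 2*d)/(3*(7 + t)) (r(t, d) = -(d + (d - 2))/(3*(t + 7)) = -(d + (-2 + d))/(3*(7 + t)) = -(-2 + 2*d)/(3*(7 + t)))
-14*(-50 + r(5, 8)) = -14*(-50 + 2*(1 - 1*8)/(3*(7 + 5))) = -14*(-50 + (2/3)*(1 - 8)/12) = -14*(-50 + (2/3)*(1/12)*(-7)) = -14*(-50 - 7/18) = -14*(-907/18) = 6349/9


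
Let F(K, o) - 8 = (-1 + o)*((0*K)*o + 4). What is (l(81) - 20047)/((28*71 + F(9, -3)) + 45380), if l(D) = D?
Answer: -9983/23680 ≈ -0.42158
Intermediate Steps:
F(K, o) = 4 + 4*o (F(K, o) = 8 + (-1 + o)*((0*K)*o + 4) = 8 + (-1 + o)*(0*o + 4) = 8 + (-1 + o)*(0 + 4) = 8 + (-1 + o)*4 = 8 + (-4 + 4*o) = 4 + 4*o)
(l(81) - 20047)/((28*71 + F(9, -3)) + 45380) = (81 - 20047)/((28*71 + (4 + 4*(-3))) + 45380) = -19966/((1988 + (4 - 12)) + 45380) = -19966/((1988 - 8) + 45380) = -19966/(1980 + 45380) = -19966/47360 = -19966*1/47360 = -9983/23680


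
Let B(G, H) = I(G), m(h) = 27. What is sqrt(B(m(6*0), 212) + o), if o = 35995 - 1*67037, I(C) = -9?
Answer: I*sqrt(31051) ≈ 176.21*I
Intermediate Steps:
B(G, H) = -9
o = -31042 (o = 35995 - 67037 = -31042)
sqrt(B(m(6*0), 212) + o) = sqrt(-9 - 31042) = sqrt(-31051) = I*sqrt(31051)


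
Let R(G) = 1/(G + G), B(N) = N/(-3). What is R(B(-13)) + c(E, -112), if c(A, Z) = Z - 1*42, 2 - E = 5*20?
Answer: -4001/26 ≈ -153.88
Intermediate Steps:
B(N) = -N/3 (B(N) = N*(-⅓) = -N/3)
E = -98 (E = 2 - 5*20 = 2 - 1*100 = 2 - 100 = -98)
R(G) = 1/(2*G)
c(A, Z) = -42 + Z (c(A, Z) = Z - 42 = -42 + Z)
R(B(-13)) + c(E, -112) = 1/(2*((-⅓*(-13)))) + (-42 - 112) = 1/(2*(13/3)) - 154 = (½)*(3/13) - 154 = 3/26 - 154 = -4001/26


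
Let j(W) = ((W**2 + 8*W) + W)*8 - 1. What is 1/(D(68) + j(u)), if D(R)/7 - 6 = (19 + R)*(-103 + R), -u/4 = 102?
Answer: 1/1281062 ≈ 7.8060e-7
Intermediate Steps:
u = -408 (u = -4*102 = -408)
D(R) = 42 + 7*(-103 + R)*(19 + R) (D(R) = 42 + 7*((19 + R)*(-103 + R)) = 42 + 7*((-103 + R)*(19 + R)) = 42 + 7*(-103 + R)*(19 + R))
j(W) = -1 + 8*W**2 + 72*W (j(W) = (W**2 + 9*W)*8 - 1 = (8*W**2 + 72*W) - 1 = -1 + 8*W**2 + 72*W)
1/(D(68) + j(u)) = 1/((-13657 - 588*68 + 7*68**2) + (-1 + 8*(-408)**2 + 72*(-408))) = 1/((-13657 - 39984 + 7*4624) + (-1 + 8*166464 - 29376)) = 1/((-13657 - 39984 + 32368) + (-1 + 1331712 - 29376)) = 1/(-21273 + 1302335) = 1/1281062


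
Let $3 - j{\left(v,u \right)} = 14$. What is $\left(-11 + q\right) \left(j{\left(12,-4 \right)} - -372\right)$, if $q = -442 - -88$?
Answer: $-131765$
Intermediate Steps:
$j{\left(v,u \right)} = -11$ ($j{\left(v,u \right)} = 3 - 14 = -11$)
$q = -354$ ($q = -442 + 88 = -354$)
$\left(-11 + q\right) \left(j{\left(12,-4 \right)} - -372\right) = \left(-11 - 354\right) \left(-11 - -372\right) = - 365 \left(-11 + 372\right) = \left(-365\right) 361 = -131765$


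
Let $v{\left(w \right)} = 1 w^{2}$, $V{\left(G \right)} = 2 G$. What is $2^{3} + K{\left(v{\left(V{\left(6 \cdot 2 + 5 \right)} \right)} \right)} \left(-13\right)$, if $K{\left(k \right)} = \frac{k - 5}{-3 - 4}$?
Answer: $\frac{15019}{7} \approx 2145.6$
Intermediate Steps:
$v{\left(w \right)} = w^{2}$
$K{\left(k \right)} = \frac{5}{7} - \frac{k}{7}$ ($K{\left(k \right)} = \frac{-5 + k}{-7} = \left(-5 + k\right) \left(- \frac{1}{7}\right) = \frac{5}{7} - \frac{k}{7}$)
$2^{3} + K{\left(v{\left(V{\left(6 \cdot 2 + 5 \right)} \right)} \right)} \left(-13\right) = 2^{3} + \left(\frac{5}{7} - \frac{\left(2 \left(6 \cdot 2 + 5\right)\right)^{2}}{7}\right) \left(-13\right) = 8 + \left(\frac{5}{7} - \frac{\left(2 \left(12 + 5\right)\right)^{2}}{7}\right) \left(-13\right) = 8 + \left(\frac{5}{7} - \frac{\left(2 \cdot 17\right)^{2}}{7}\right) \left(-13\right) = 8 + \left(\frac{5}{7} - \frac{34^{2}}{7}\right) \left(-13\right) = 8 + \left(\frac{5}{7} - \frac{1156}{7}\right) \left(-13\right) = 8 - - \frac{14963}{7} = 8 + \frac{14963}{7} = \frac{15019}{7}$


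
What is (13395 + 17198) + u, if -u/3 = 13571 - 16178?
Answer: 38414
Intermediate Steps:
u = 7821 (u = -3*(13571 - 16178) = -3*(-2607) = 7821)
(13395 + 17198) + u = (13395 + 17198) + 7821 = 30593 + 7821 = 38414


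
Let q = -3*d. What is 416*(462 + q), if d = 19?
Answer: 168480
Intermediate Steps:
q = -57 (q = -3*19 = -57)
416*(462 + q) = 416*(462 - 57) = 416*405 = 168480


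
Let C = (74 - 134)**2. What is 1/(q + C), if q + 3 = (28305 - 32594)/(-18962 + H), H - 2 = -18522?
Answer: 37482/134827043 ≈ 0.00027800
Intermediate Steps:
H = -18520 (H = 2 - 18522 = -18520)
C = 3600 (C = (-60)**2 = 3600)
q = -108157/37482 (q = -3 + (28305 - 32594)/(-18962 - 18520) = -3 - 4289/(-37482) = -3 - 4289*(-1/37482) = -3 + 4289/37482 = -108157/37482 ≈ -2.8856)
1/(q + C) = 1/(-108157/37482 + 3600) = 1/(134827043/37482) = 37482/134827043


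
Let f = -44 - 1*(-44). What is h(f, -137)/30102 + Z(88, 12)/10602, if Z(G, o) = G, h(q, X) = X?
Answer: 199417/53190234 ≈ 0.0037491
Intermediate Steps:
f = 0 (f = -44 + 44 = 0)
h(f, -137)/30102 + Z(88, 12)/10602 = -137/30102 + 88/10602 = -137*1/30102 + 88*(1/10602) = -137/30102 + 44/5301 = 199417/53190234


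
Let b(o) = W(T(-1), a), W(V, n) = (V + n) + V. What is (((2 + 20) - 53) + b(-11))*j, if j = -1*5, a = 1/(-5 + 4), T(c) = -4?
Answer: 200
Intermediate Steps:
a = -1 (a = 1/(-1) = -1)
j = -5
W(V, n) = n + 2*V
b(o) = -9 (b(o) = -1 + 2*(-4) = -1 - 8 = -9)
(((2 + 20) - 53) + b(-11))*j = (((2 + 20) - 53) - 9)*(-5) = ((22 - 53) - 9)*(-5) = (-31 - 9)*(-5) = -40*(-5) = 200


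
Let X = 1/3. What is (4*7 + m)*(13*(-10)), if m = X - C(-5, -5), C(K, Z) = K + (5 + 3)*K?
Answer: -28600/3 ≈ -9533.3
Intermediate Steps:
C(K, Z) = 9*K (C(K, Z) = K + 8*K = 9*K)
X = ⅓ (X = 1*(⅓) = ⅓ ≈ 0.33333)
m = 136/3 (m = ⅓ - 9*(-5) = ⅓ - 1*(-45) = ⅓ + 45 = 136/3 ≈ 45.333)
(4*7 + m)*(13*(-10)) = (4*7 + 136/3)*(13*(-10)) = (28 + 136/3)*(-130) = (220/3)*(-130) = -28600/3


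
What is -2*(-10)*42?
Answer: 840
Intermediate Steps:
-2*(-10)*42 = 20*42 = 840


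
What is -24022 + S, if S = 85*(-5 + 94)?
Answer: -16457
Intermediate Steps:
S = 7565 (S = 85*89 = 7565)
-24022 + S = -24022 + 7565 = -16457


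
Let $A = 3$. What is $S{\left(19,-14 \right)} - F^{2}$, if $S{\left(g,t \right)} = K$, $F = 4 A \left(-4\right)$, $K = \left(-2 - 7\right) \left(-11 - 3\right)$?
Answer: $-2178$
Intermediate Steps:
$K = 126$ ($K = \left(-9\right) \left(-14\right) = 126$)
$F = -48$ ($F = 4 \cdot 3 \left(-4\right) = 12 \left(-4\right) = -48$)
$S{\left(g,t \right)} = 126$
$S{\left(19,-14 \right)} - F^{2} = 126 - \left(-48\right)^{2} = 126 - 2304 = -2178$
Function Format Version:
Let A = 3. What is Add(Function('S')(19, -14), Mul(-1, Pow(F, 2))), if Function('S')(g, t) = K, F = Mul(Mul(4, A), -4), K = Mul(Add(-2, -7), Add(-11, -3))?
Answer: -2178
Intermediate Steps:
K = 126 (K = Mul(-9, -14) = 126)
F = -48 (F = Mul(Mul(4, 3), -4) = Mul(12, -4) = -48)
Function('S')(g, t) = 126
Add(Function('S')(19, -14), Mul(-1, Pow(F, 2))) = Add(126, Mul(-1, Pow(-48, 2))) = Add(126, Mul(-1, 2304)) = Add(126, -2304) = -2178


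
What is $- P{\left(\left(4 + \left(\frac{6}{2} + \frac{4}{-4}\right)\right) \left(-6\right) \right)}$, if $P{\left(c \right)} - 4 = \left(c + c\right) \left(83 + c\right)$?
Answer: $3380$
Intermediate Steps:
$P{\left(c \right)} = 4 + 2 c \left(83 + c\right)$ ($P{\left(c \right)} = 4 + \left(c + c\right) \left(83 + c\right) = 4 + 2 c \left(83 + c\right)$)
$- P{\left(\left(4 + \left(\frac{6}{2} + \frac{4}{-4}\right)\right) \left(-6\right) \right)} = - (4 + 2 \left(\left(4 + \left(\frac{6}{2} + \frac{4}{-4}\right)\right) \left(-6\right)\right)^{2} + 166 \left(4 + \left(\frac{6}{2} + \frac{4}{-4}\right)\right) \left(-6\right)) = - (4 + 2 \left(\left(4 + \left(6 \cdot \frac{1}{2} + 4 \left(- \frac{1}{4}\right)\right)\right) \left(-6\right)\right)^{2} + 166 \left(4 + \left(6 \cdot \frac{1}{2} + 4 \left(- \frac{1}{4}\right)\right)\right) \left(-6\right)) = - (4 + 2 \left(\left(4 + \left(3 - 1\right)\right) \left(-6\right)\right)^{2} + 166 \left(4 + \left(3 - 1\right)\right) \left(-6\right)) = - (4 + 2 \left(\left(4 + 2\right) \left(-6\right)\right)^{2} + 166 \left(4 + 2\right) \left(-6\right)) = - (4 + 2 \left(6 \left(-6\right)\right)^{2} + 166 \cdot 6 \left(-6\right)) = - (4 + 2 \left(-36\right)^{2} + 166 \left(-36\right)) = - (4 + 2 \cdot 1296 - 5976) = - (4 + 2592 - 5976) = \left(-1\right) \left(-3380\right) = 3380$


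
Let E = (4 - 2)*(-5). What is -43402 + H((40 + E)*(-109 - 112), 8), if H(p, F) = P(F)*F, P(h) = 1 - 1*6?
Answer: -43442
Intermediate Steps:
P(h) = -5 (P(h) = 1 - 6 = -5)
E = -10 (E = 2*(-5) = -10)
H(p, F) = -5*F
-43402 + H((40 + E)*(-109 - 112), 8) = -43402 - 5*8 = -43402 - 40 = -43442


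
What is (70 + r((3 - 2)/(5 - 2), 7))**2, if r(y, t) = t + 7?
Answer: 7056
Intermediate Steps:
r(y, t) = 7 + t
(70 + r((3 - 2)/(5 - 2), 7))**2 = (70 + (7 + 7))**2 = (70 + 14)**2 = 84**2 = 7056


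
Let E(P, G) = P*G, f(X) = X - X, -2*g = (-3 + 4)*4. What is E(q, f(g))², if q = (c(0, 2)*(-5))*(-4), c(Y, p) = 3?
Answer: 0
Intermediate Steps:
g = -2 (g = -(-3 + 4)*4/2 = -4/2 = -½*4 = -2)
f(X) = 0
q = 60 (q = (3*(-5))*(-4) = -15*(-4) = 60)
E(P, G) = G*P
E(q, f(g))² = (0*60)² = 0² = 0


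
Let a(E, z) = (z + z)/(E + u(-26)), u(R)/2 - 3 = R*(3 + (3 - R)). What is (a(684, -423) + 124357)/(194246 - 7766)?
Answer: 30281141/45407880 ≈ 0.66687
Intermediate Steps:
u(R) = 6 + 2*R*(6 - R) (u(R) = 6 + 2*(R*(3 + (3 - R))) = 6 + 2*(R*(6 - R)) = 6 + 2*R*(6 - R))
a(E, z) = 2*z/(-1658 + E) (a(E, z) = (z + z)/(E + (6 - 2*(-26)**2 + 12*(-26))) = (2*z)/(E + (6 - 2*676 - 312)) = (2*z)/(E + (6 - 1352 - 312)) = (2*z)/(E - 1658) = (2*z)/(-1658 + E) = 2*z/(-1658 + E))
(a(684, -423) + 124357)/(194246 - 7766) = (2*(-423)/(-1658 + 684) + 124357)/(194246 - 7766) = (2*(-423)/(-974) + 124357)/186480 = (2*(-423)*(-1/974) + 124357)*(1/186480) = (423/487 + 124357)*(1/186480) = (60562282/487)*(1/186480) = 30281141/45407880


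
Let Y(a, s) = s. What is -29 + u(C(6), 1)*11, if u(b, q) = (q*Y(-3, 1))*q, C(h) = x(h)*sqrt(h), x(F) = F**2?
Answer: -18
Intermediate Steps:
C(h) = h**(5/2) (C(h) = h**2*sqrt(h) = h**(5/2))
u(b, q) = q**2 (u(b, q) = (q*1)*q = q*q = q**2)
-29 + u(C(6), 1)*11 = -29 + 1**2*11 = -29 + 1*11 = -29 + 11 = -18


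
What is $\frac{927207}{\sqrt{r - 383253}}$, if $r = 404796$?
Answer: $\frac{309069 \sqrt{21543}}{7181} \approx 6317.2$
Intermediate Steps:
$\frac{927207}{\sqrt{r - 383253}} = \frac{927207}{\sqrt{404796 - 383253}} = \frac{927207}{\sqrt{21543}} = 927207 \frac{\sqrt{21543}}{21543} = \frac{309069 \sqrt{21543}}{7181}$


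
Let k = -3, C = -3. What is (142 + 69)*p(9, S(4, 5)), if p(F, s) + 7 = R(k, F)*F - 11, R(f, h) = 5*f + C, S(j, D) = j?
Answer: -37980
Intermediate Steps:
R(f, h) = -3 + 5*f (R(f, h) = 5*f - 3 = -3 + 5*f)
p(F, s) = -18 - 18*F (p(F, s) = -7 + ((-3 + 5*(-3))*F - 11) = -7 + ((-3 - 15)*F - 11) = -7 + (-18*F - 11) = -7 + (-11 - 18*F) = -18 - 18*F)
(142 + 69)*p(9, S(4, 5)) = (142 + 69)*(-18 - 18*9) = 211*(-18 - 162) = 211*(-180) = -37980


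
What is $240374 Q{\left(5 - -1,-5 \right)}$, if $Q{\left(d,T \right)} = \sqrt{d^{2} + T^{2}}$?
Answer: $240374 \sqrt{61} \approx 1.8774 \cdot 10^{6}$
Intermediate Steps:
$Q{\left(d,T \right)} = \sqrt{T^{2} + d^{2}}$
$240374 Q{\left(5 - -1,-5 \right)} = 240374 \sqrt{\left(-5\right)^{2} + \left(5 - -1\right)^{2}} = 240374 \sqrt{25 + \left(5 + 1\right)^{2}} = 240374 \sqrt{25 + 6^{2}} = 240374 \sqrt{25 + 36} = 240374 \sqrt{61}$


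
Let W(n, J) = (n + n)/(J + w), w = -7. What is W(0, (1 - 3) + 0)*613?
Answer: 0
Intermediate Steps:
W(n, J) = 2*n/(-7 + J) (W(n, J) = (n + n)/(J - 7) = (2*n)/(-7 + J) = 2*n/(-7 + J))
W(0, (1 - 3) + 0)*613 = (2*0/(-7 + ((1 - 3) + 0)))*613 = (2*0/(-7 + (-2 + 0)))*613 = (2*0/(-7 - 2))*613 = (2*0/(-9))*613 = (2*0*(-⅑))*613 = 0*613 = 0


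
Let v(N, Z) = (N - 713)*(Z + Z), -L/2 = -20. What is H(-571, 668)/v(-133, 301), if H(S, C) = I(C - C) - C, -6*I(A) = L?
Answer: 506/381969 ≈ 0.0013247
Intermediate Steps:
L = 40 (L = -2*(-20) = 40)
I(A) = -20/3 (I(A) = -1/6*40 = -20/3)
v(N, Z) = 2*Z*(-713 + N) (v(N, Z) = (-713 + N)*(2*Z) = 2*Z*(-713 + N))
H(S, C) = -20/3 - C
H(-571, 668)/v(-133, 301) = (-20/3 - 1*668)/((2*301*(-713 - 133))) = (-20/3 - 668)/((2*301*(-846))) = -2024/3/(-509292) = -2024/3*(-1/509292) = 506/381969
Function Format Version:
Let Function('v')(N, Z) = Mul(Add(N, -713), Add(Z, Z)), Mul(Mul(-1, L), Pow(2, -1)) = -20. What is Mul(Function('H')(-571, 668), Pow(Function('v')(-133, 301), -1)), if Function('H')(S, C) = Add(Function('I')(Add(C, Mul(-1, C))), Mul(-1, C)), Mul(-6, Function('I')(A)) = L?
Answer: Rational(506, 381969) ≈ 0.0013247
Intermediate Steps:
L = 40 (L = Mul(-2, -20) = 40)
Function('I')(A) = Rational(-20, 3) (Function('I')(A) = Mul(Rational(-1, 6), 40) = Rational(-20, 3))
Function('v')(N, Z) = Mul(2, Z, Add(-713, N)) (Function('v')(N, Z) = Mul(Add(-713, N), Mul(2, Z)) = Mul(2, Z, Add(-713, N)))
Function('H')(S, C) = Add(Rational(-20, 3), Mul(-1, C))
Mul(Function('H')(-571, 668), Pow(Function('v')(-133, 301), -1)) = Mul(Add(Rational(-20, 3), Mul(-1, 668)), Pow(Mul(2, 301, Add(-713, -133)), -1)) = Mul(Add(Rational(-20, 3), -668), Pow(Mul(2, 301, -846), -1)) = Mul(Rational(-2024, 3), Pow(-509292, -1)) = Mul(Rational(-2024, 3), Rational(-1, 509292)) = Rational(506, 381969)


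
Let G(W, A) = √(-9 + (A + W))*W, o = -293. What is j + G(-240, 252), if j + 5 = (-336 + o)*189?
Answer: -118886 - 240*√3 ≈ -1.1930e+5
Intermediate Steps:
G(W, A) = W*√(-9 + A + W) (G(W, A) = √(-9 + A + W)*W = W*√(-9 + A + W))
j = -118886 (j = -5 + (-336 - 293)*189 = -5 - 629*189 = -5 - 118881 = -118886)
j + G(-240, 252) = -118886 - 240*√(-9 + 252 - 240) = -118886 - 240*√3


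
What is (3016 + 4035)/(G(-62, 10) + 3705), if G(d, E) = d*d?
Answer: 7051/7549 ≈ 0.93403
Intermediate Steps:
G(d, E) = d²
(3016 + 4035)/(G(-62, 10) + 3705) = (3016 + 4035)/((-62)² + 3705) = 7051/(3844 + 3705) = 7051/7549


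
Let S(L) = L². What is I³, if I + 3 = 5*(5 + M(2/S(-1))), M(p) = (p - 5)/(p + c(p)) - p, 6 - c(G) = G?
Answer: 6859/8 ≈ 857.38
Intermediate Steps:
c(G) = 6 - G
M(p) = -⅚ - 5*p/6 (M(p) = (p - 5)/(p + (6 - p)) - p = (-5 + p)/6 - p = (-5 + p)*(⅙) - p = (-⅚ + p/6) - p = -⅚ - 5*p/6)
I = 19/2 (I = -3 + 5*(5 + (-⅚ - 5/(3*((-1)²)))) = -3 + 5*(5 + (-⅚ - 5/(3*1))) = -3 + 5*(5 + (-⅚ - 5/3)) = -3 + 5*(5 - 5/2) = -3 + 5*(5/2) = -3 + 25/2 = 19/2 ≈ 9.5000)
I³ = (19/2)³ = 6859/8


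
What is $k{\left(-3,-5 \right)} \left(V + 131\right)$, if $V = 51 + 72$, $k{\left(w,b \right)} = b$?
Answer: $-1270$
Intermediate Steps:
$V = 123$
$k{\left(-3,-5 \right)} \left(V + 131\right) = - 5 \left(123 + 131\right) = \left(-5\right) 254 = -1270$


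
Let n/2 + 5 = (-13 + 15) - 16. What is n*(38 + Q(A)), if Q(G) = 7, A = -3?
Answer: -1710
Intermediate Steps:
n = -38 (n = -10 + 2*((-13 + 15) - 16) = -10 + 2*(2 - 16) = -10 + 2*(-14) = -10 - 28 = -38)
n*(38 + Q(A)) = -38*(38 + 7) = -38*45 = -1710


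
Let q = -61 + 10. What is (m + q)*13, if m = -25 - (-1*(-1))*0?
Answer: -988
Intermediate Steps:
q = -51
m = -25 (m = -25 - 0 = -25 - 1*0 = -25 + 0 = -25)
(m + q)*13 = (-25 - 51)*13 = -76*13 = -988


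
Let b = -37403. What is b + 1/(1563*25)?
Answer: -1461522224/39075 ≈ -37403.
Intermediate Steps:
b + 1/(1563*25) = -37403 + 1/(1563*25) = -37403 + 1/39075 = -1461522224/39075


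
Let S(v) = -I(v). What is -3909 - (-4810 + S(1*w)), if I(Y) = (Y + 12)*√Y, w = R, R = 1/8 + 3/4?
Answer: 901 + 103*√14/32 ≈ 913.04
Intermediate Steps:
R = 7/8 (R = 1*(⅛) + 3*(¼) = ⅛ + ¾ = 7/8 ≈ 0.87500)
w = 7/8 ≈ 0.87500
I(Y) = √Y*(12 + Y) (I(Y) = (12 + Y)*√Y = √Y*(12 + Y))
S(v) = -√v*(12 + v)
-3909 - (-4810 + S(1*w)) = -3909 - (-4810 + √(1*(7/8))*(-12 - 7/8)) = -3909 - (-4810 + √(7/8)*(-12 - 1*7/8)) = -3909 - (-4810 + (√14/4)*(-12 - 7/8)) = -3909 - (-4810 + (√14/4)*(-103/8)) = -3909 - (-4810 - 103*√14/32) = -3909 + (4810 + 103*√14/32) = 901 + 103*√14/32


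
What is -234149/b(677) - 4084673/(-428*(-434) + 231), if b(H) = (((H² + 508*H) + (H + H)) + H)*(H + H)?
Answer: -4448210388940259/202533572119032 ≈ -21.963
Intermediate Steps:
b(H) = 2*H*(H² + 511*H) (b(H) = (((H² + 508*H) + 2*H) + H)*(2*H) = ((H² + 510*H) + H)*(2*H) = (H² + 511*H)*(2*H) = 2*H*(H² + 511*H))
-234149/b(677) - 4084673/(-428*(-434) + 231) = -234149*1/(916658*(511 + 677)) - 4084673/(-428*(-434) + 231) = -234149/(2*458329*1188) - 4084673/(185752 + 231) = -234149/1088989704 - 4084673/185983 = -4448210388940259/202533572119032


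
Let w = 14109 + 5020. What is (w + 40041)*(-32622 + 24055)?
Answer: -506909390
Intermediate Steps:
w = 19129
(w + 40041)*(-32622 + 24055) = (19129 + 40041)*(-32622 + 24055) = 59170*(-8567) = -506909390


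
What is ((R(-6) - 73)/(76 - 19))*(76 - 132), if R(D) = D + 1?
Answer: 1456/19 ≈ 76.632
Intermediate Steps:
R(D) = 1 + D
((R(-6) - 73)/(76 - 19))*(76 - 132) = (((1 - 6) - 73)/(76 - 19))*(76 - 132) = ((-5 - 73)/57)*(-56) = -78*1/57*(-56) = -26/19*(-56) = 1456/19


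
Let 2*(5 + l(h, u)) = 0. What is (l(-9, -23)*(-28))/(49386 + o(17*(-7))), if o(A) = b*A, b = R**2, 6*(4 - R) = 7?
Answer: 1008/348701 ≈ 0.0028907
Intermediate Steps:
R = 17/6 (R = 4 - 1/6*7 = 4 - 7/6 = 17/6 ≈ 2.8333)
l(h, u) = -5 (l(h, u) = -5 + (1/2)*0 = -5 + 0 = -5)
b = 289/36 (b = (17/6)**2 = 289/36 ≈ 8.0278)
o(A) = 289*A/36
(l(-9, -23)*(-28))/(49386 + o(17*(-7))) = (-5*(-28))/(49386 + 289*(17*(-7))/36) = 140/(49386 + (289/36)*(-119)) = 140/(49386 - 34391/36) = 140/(1743505/36) = 140*(36/1743505) = 1008/348701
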